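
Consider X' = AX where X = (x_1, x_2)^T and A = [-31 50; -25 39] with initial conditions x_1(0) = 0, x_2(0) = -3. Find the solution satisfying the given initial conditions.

Coefficient matrix A = [[-31, 50], [-25, 39]].
Characteristic polynomial det(A - λI) = λ^2 - 8λ + 41 = 0.
Eigenvalues λ = 4 ± 5i (complex conjugate pair).
For λ=4+5i: an eigenvector is (-3,-2) - i(1,1) = (-3 - i, -2 - i).
A real fundamental pair from Re and Im of e^((4+5i)t)v: X_1 = e^(4t)(cos(5t)·(-3,-2) + sin(5t)·(1,1)), X_2 = e^(4t)(sin(5t)·(-3,-2) - cos(5t)·(1,1)).
General solution: c_1X_1 + c_2X_2.
Applying x_1(0)=0, x_2(0)=-3 gives c_1=-3, c_2=9.

x_1(t) = -30e^(4t)sin(5t), x_2(t) = -21e^(4t)sin(5t) - 3e^(4t)cos(5t)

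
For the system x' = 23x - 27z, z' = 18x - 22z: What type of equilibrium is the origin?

A = [[23,-27],[18,-22]]; det(A-λI) = λ^2 - λ - 20.
λ = -4, 5: opposite signs.

saddle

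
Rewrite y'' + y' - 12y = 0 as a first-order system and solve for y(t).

y(t) = K_1e^(3t) + K_2e^(-4t)

Let x_1 = y, x_2 = y'. Then x_1' = x_2 and x_2' = 12x_1 - x_2.
A = [[0,1],[12,-1]]; det(A-λI) = λ^2 + λ - 12.
Eigenvalues λ = 3, -4 with eigenvectors (1,3), (1,-4).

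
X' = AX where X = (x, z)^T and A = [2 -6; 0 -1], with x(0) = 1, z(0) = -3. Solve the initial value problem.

Coefficient matrix A = [[2, -6], [0, -1]].
Characteristic polynomial det(A - λI) = λ^2 - λ - 2 = 0.
Eigenvalues λ = -1, 2.
For λ=-1: (A-λI) row 1 is [3, -6], so an eigenvector is (2, 1).
For λ=2: (A-λI) row 1 is [0, -6], so an eigenvector is (1, 0).
General solution: C_1e^(-t)(2,1) + C_2e^(2t)(1,0).
Applying x(0)=1, z(0)=-3 gives C_1=-3, C_2=7.

x(t) = 7e^(2t) - 6e^(-t), z(t) = -3e^(-t)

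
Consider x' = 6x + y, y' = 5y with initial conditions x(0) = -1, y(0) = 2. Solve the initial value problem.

Coefficient matrix A = [[6, 1], [0, 5]].
Characteristic polynomial det(A - λI) = λ^2 - 11λ + 30 = 0.
Eigenvalues λ = 5, 6.
For λ=5: (A-λI) row 1 is [1, 1], so an eigenvector is (1, -1).
For λ=6: (A-λI) row 1 is [0, 1], so an eigenvector is (1, 0).
General solution: c_1e^(5t)(1,-1) + c_2e^(6t)(1,0).
Applying x(0)=-1, y(0)=2 gives c_1=-2, c_2=1.

x(t) = e^(6t) - 2e^(5t), y(t) = 2e^(5t)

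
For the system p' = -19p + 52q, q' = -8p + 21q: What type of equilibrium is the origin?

unstable spiral

A = [[-19,52],[-8,21]]; det(A-λI) = λ^2 - 2λ + 17.
λ = 1 ± 4i: positive real part.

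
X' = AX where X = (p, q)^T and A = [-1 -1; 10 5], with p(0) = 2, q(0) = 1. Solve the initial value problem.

Coefficient matrix A = [[-1, -1], [10, 5]].
Characteristic polynomial det(A - λI) = λ^2 - 4λ + 5 = 0.
Eigenvalues λ = 2 ± i (complex conjugate pair).
For λ=2+i: an eigenvector is (1,-3) - i(0,1) = (1, -3 - i).
A real fundamental pair from Re and Im of e^((2+i)t)v: X_1 = e^(2t)(cos(t)·(1,-3) + sin(t)·(0,1)), X_2 = e^(2t)(sin(t)·(1,-3) - cos(t)·(0,1)).
General solution: K_1X_1 + K_2X_2.
Applying p(0)=2, q(0)=1 gives K_1=2, K_2=-7.

p(t) = -7e^(2t)sin(t) + 2e^(2t)cos(t), q(t) = 23e^(2t)sin(t) + e^(2t)cos(t)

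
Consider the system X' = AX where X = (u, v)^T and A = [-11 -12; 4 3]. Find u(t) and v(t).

u(t) = -2c_1e^(-5t) + 3c_2e^(-3t), v(t) = c_1e^(-5t) - 2c_2e^(-3t)

Coefficient matrix A = [[-11, -12], [4, 3]].
Characteristic polynomial det(A - λI) = λ^2 + 8λ + 15 = 0.
Eigenvalues λ = -5, -3.
For λ=-5: (A-λI) row 1 is [-6, -12], so an eigenvector is (-2, 1).
For λ=-3: (A-λI) row 1 is [-8, -12], so an eigenvector is (3, -2).
General solution: c_1e^(-5t)(-2,1) + c_2e^(-3t)(3,-2).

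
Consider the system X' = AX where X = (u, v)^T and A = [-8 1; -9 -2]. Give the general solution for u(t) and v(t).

Coefficient matrix A = [[-8, 1], [-9, -2]].
Characteristic polynomial det(A - λI) = λ^2 + 10λ + 25 = 0.
Single eigenvalue λ = -5 with algebraic multiplicity 2.
Eigenvector v = (-1,-3); generalized eigenvector w with (A-λI)w=v is (0,-1).
General solution: e^(-5t)[c_1·v + c_2·(t·v + w)].

u(t) = -c_1e^(-5t) - c_2te^(-5t), v(t) = -3c_1e^(-5t) - 3c_2te^(-5t) - c_2e^(-5t)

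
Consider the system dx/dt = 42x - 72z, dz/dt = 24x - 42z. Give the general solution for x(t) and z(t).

x(t) = 3K_1e^(-6t) - 2K_2e^(6t), z(t) = 2K_1e^(-6t) - K_2e^(6t)

Coefficient matrix A = [[42, -72], [24, -42]].
Characteristic polynomial det(A - λI) = λ^2 - 36 = 0.
Eigenvalues λ = -6, 6.
For λ=-6: (A-λI) row 1 is [48, -72], so an eigenvector is (3, 2).
For λ=6: (A-λI) row 1 is [36, -72], so an eigenvector is (-2, -1).
General solution: K_1e^(-6t)(3,2) + K_2e^(6t)(-2,-1).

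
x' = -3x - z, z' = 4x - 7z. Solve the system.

Coefficient matrix A = [[-3, -1], [4, -7]].
Characteristic polynomial det(A - λI) = λ^2 + 10λ + 25 = 0.
Single eigenvalue λ = -5 with algebraic multiplicity 2.
Eigenvector v = (-1,-2); generalized eigenvector w with (A-λI)w=v is (-2,-3).
General solution: e^(-5t)[c_1·v + c_2·(t·v + w)].

x(t) = -c_1e^(-5t) - c_2te^(-5t) - 2c_2e^(-5t), z(t) = -2c_1e^(-5t) - 2c_2te^(-5t) - 3c_2e^(-5t)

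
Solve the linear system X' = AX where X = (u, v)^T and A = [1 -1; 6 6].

u(t) = c_1e^(3t) - c_2e^(4t), v(t) = -2c_1e^(3t) + 3c_2e^(4t)

Coefficient matrix A = [[1, -1], [6, 6]].
Characteristic polynomial det(A - λI) = λ^2 - 7λ + 12 = 0.
Eigenvalues λ = 3, 4.
For λ=3: (A-λI) row 1 is [-2, -1], so an eigenvector is (1, -2).
For λ=4: (A-λI) row 1 is [-3, -1], so an eigenvector is (-1, 3).
General solution: c_1e^(3t)(1,-2) + c_2e^(4t)(-1,3).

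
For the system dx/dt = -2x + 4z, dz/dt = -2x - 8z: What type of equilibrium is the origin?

A = [[-2,4],[-2,-8]]; det(A-λI) = λ^2 + 10λ + 24.
λ = -6, -4: both negative.

stable node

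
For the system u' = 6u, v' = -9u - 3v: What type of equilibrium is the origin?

A = [[6,0],[-9,-3]]; det(A-λI) = λ^2 - 3λ - 18.
λ = 6, -3: opposite signs.

saddle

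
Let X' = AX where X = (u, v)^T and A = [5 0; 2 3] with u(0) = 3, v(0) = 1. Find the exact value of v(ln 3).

A = [[5,0],[2,3]]; eigenvalues λ = 5, 3.
Eigenvectors: (1,1) for λ=5, (0,-1) for λ=3.
From the initial condition, c_1 = 3, c_2 = 2.
v(ln 3) = (3)(3^5)(1) + (2)(3^3)(-1) = 675.

675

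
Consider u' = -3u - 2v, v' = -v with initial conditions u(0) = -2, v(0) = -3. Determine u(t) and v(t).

Coefficient matrix A = [[-3, -2], [0, -1]].
Characteristic polynomial det(A - λI) = λ^2 + 4λ + 3 = 0.
Eigenvalues λ = -1, -3.
For λ=-1: (A-λI) row 1 is [-2, -2], so an eigenvector is (-1, 1).
For λ=-3: (A-λI) row 1 is [0, -2], so an eigenvector is (1, 0).
General solution: C_1e^(-t)(-1,1) + C_2e^(-3t)(1,0).
Applying u(0)=-2, v(0)=-3 gives C_1=-3, C_2=-5.

u(t) = 3e^(-t) - 5e^(-3t), v(t) = -3e^(-t)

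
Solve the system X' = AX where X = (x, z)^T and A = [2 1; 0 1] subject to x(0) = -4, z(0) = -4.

Coefficient matrix A = [[2, 1], [0, 1]].
Characteristic polynomial det(A - λI) = λ^2 - 3λ + 2 = 0.
Eigenvalues λ = 1, 2.
For λ=1: (A-λI) row 1 is [1, 1], so an eigenvector is (1, -1).
For λ=2: (A-λI) row 1 is [0, 1], so an eigenvector is (-1, 0).
General solution: K_1e^(t)(1,-1) + K_2e^(2t)(-1,0).
Applying x(0)=-4, z(0)=-4 gives K_1=4, K_2=8.

x(t) = -8e^(2t) + 4e^(t), z(t) = -4e^(t)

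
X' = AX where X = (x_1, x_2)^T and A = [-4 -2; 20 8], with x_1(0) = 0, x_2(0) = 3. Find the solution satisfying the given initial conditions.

Coefficient matrix A = [[-4, -2], [20, 8]].
Characteristic polynomial det(A - λI) = λ^2 - 4λ + 8 = 0.
Eigenvalues λ = 2 ± 2i (complex conjugate pair).
For λ=2+2i: an eigenvector is (1,-3) - i(0,1) = (1, -3 - i).
A real fundamental pair from Re and Im of e^((2+2i)t)v: X_1 = e^(2t)(cos(2t)·(1,-3) + sin(2t)·(0,1)), X_2 = e^(2t)(sin(2t)·(1,-3) - cos(2t)·(0,1)).
General solution: c_1X_1 + c_2X_2.
Applying x_1(0)=0, x_2(0)=3 gives c_1=0, c_2=-3.

x_1(t) = -3e^(2t)sin(2t), x_2(t) = 9e^(2t)sin(2t) + 3e^(2t)cos(2t)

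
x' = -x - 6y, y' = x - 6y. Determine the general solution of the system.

x(t) = 2C_1e^(-4t) + 3C_2e^(-3t), y(t) = C_1e^(-4t) + C_2e^(-3t)

Coefficient matrix A = [[-1, -6], [1, -6]].
Characteristic polynomial det(A - λI) = λ^2 + 7λ + 12 = 0.
Eigenvalues λ = -4, -3.
For λ=-4: (A-λI) row 1 is [3, -6], so an eigenvector is (2, 1).
For λ=-3: (A-λI) row 1 is [2, -6], so an eigenvector is (3, 1).
General solution: C_1e^(-4t)(2,1) + C_2e^(-3t)(3,1).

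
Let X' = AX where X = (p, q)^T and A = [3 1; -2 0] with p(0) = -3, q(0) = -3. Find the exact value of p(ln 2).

-24

A = [[3,1],[-2,0]]; eigenvalues λ = 2, 1.
Eigenvectors: (1,-1) for λ=2, (1,-2) for λ=1.
From the initial condition, c_1 = -9, c_2 = 6.
p(ln 2) = (-9)(2^2)(1) + (6)(2^1)(1) = -24.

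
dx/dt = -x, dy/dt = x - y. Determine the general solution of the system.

Coefficient matrix A = [[-1, 0], [1, -1]].
Characteristic polynomial det(A - λI) = λ^2 + 2λ + 1 = 0.
Single eigenvalue λ = -1 with algebraic multiplicity 2.
Eigenvector v = (0,1); generalized eigenvector w with (A-λI)w=v is (1,-1).
General solution: e^(-t)[C_1·v + C_2·(t·v + w)].

x(t) = C_2e^(-t), y(t) = C_1e^(-t) + C_2te^(-t) - C_2e^(-t)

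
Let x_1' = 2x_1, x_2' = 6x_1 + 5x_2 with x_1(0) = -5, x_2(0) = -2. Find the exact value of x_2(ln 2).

-344

A = [[2,0],[6,5]]; eigenvalues λ = 2, 5.
Eigenvectors: (-1,2) for λ=2, (0,1) for λ=5.
From the initial condition, c_1 = 5, c_2 = -12.
x_2(ln 2) = (5)(2^2)(2) + (-12)(2^5)(1) = -344.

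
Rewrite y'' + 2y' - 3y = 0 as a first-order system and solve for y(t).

Let x_1 = y, x_2 = y'. Then x_1' = x_2 and x_2' = 3x_1 - 2x_2.
A = [[0,1],[3,-2]]; det(A-λI) = λ^2 + 2λ - 3.
Eigenvalues λ = -3, 1 with eigenvectors (1,-3), (1,1).

y(t) = c_1e^(-3t) + c_2e^(t)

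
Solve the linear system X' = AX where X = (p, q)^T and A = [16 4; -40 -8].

p(t) = -C_1e^(4t)sin(4t) + C_2e^(4t)cos(4t), q(t) = 3C_1e^(4t)sin(4t) - C_1e^(4t)cos(4t) - C_2e^(4t)sin(4t) - 3C_2e^(4t)cos(4t)

Coefficient matrix A = [[16, 4], [-40, -8]].
Characteristic polynomial det(A - λI) = λ^2 - 8λ + 32 = 0.
Eigenvalues λ = 4 ± 4i (complex conjugate pair).
For λ=4+4i: an eigenvector is (0,-1) - i(-1,3) = (0 + i, -1 - 3i).
A real fundamental pair from Re and Im of e^((4+4i)t)v: X_1 = e^(4t)(cos(4t)·(0,-1) + sin(4t)·(-1,3)), X_2 = e^(4t)(sin(4t)·(0,-1) - cos(4t)·(-1,3)).
General solution: C_1X_1 + C_2X_2.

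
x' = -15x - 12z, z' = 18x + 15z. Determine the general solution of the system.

Coefficient matrix A = [[-15, -12], [18, 15]].
Characteristic polynomial det(A - λI) = λ^2 - 9 = 0.
Eigenvalues λ = 3, -3.
For λ=3: (A-λI) row 1 is [-18, -12], so an eigenvector is (-2, 3).
For λ=-3: (A-λI) row 1 is [-12, -12], so an eigenvector is (1, -1).
General solution: c_1e^(3t)(-2,3) + c_2e^(-3t)(1,-1).

x(t) = -2c_1e^(3t) + c_2e^(-3t), z(t) = 3c_1e^(3t) - c_2e^(-3t)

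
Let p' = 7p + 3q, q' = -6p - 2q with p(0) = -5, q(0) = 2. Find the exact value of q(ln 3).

630

A = [[7,3],[-6,-2]]; eigenvalues λ = 4, 1.
Eigenvectors: (-1,1) for λ=4, (-1,2) for λ=1.
From the initial condition, c_1 = 8, c_2 = -3.
q(ln 3) = (8)(3^4)(1) + (-3)(3^1)(2) = 630.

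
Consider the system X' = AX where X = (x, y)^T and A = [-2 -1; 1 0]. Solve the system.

x(t) = K_1e^(-t) + K_2te^(-t) - 2K_2e^(-t), y(t) = -K_1e^(-t) - K_2te^(-t) + K_2e^(-t)

Coefficient matrix A = [[-2, -1], [1, 0]].
Characteristic polynomial det(A - λI) = λ^2 + 2λ + 1 = 0.
Single eigenvalue λ = -1 with algebraic multiplicity 2.
Eigenvector v = (1,-1); generalized eigenvector w with (A-λI)w=v is (-2,1).
General solution: e^(-t)[K_1·v + K_2·(t·v + w)].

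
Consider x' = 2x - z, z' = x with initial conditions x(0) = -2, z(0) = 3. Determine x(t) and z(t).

Coefficient matrix A = [[2, -1], [1, 0]].
Characteristic polynomial det(A - λI) = λ^2 - 2λ + 1 = 0.
Single eigenvalue λ = 1 with algebraic multiplicity 2.
Eigenvector v = (1,1); generalized eigenvector w with (A-λI)w=v is (2,1).
General solution: e^(t)[K_1·v + K_2·(t·v + w)].
Applying x(0)=-2, z(0)=3 gives K_1=8, K_2=-5.

x(t) = -5te^(t) - 2e^(t), z(t) = -5te^(t) + 3e^(t)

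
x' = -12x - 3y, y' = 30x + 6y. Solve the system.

x(t) = -c_1e^(-3t)sin(3t) + c_2e^(-3t)cos(3t), y(t) = 3c_1e^(-3t)sin(3t) + c_1e^(-3t)cos(3t) + c_2e^(-3t)sin(3t) - 3c_2e^(-3t)cos(3t)

Coefficient matrix A = [[-12, -3], [30, 6]].
Characteristic polynomial det(A - λI) = λ^2 + 6λ + 18 = 0.
Eigenvalues λ = -3 ± 3i (complex conjugate pair).
For λ=-3+3i: an eigenvector is (0,1) - i(-1,3) = (0 + i, 1 - 3i).
A real fundamental pair from Re and Im of e^((-3+3i)t)v: X_1 = e^(-3t)(cos(3t)·(0,1) + sin(3t)·(-1,3)), X_2 = e^(-3t)(sin(3t)·(0,1) - cos(3t)·(-1,3)).
General solution: c_1X_1 + c_2X_2.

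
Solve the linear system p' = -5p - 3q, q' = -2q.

Coefficient matrix A = [[-5, -3], [0, -2]].
Characteristic polynomial det(A - λI) = λ^2 + 7λ + 10 = 0.
Eigenvalues λ = -5, -2.
For λ=-5: (A-λI) row 1 is [0, -3], so an eigenvector is (-1, 0).
For λ=-2: (A-λI) row 1 is [-3, -3], so an eigenvector is (-1, 1).
General solution: K_1e^(-5t)(-1,0) + K_2e^(-2t)(-1,1).

p(t) = -K_1e^(-5t) - K_2e^(-2t), q(t) = K_2e^(-2t)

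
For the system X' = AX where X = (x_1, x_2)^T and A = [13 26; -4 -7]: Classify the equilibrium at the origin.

A = [[13,26],[-4,-7]]; det(A-λI) = λ^2 - 6λ + 13.
λ = 3 ± 2i: positive real part.

unstable spiral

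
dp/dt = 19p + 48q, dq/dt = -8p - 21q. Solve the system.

Coefficient matrix A = [[19, 48], [-8, -21]].
Characteristic polynomial det(A - λI) = λ^2 + 2λ - 15 = 0.
Eigenvalues λ = -5, 3.
For λ=-5: (A-λI) row 1 is [24, 48], so an eigenvector is (-2, 1).
For λ=3: (A-λI) row 1 is [16, 48], so an eigenvector is (-3, 1).
General solution: C_1e^(-5t)(-2,1) + C_2e^(3t)(-3,1).

p(t) = -2C_1e^(-5t) - 3C_2e^(3t), q(t) = C_1e^(-5t) + C_2e^(3t)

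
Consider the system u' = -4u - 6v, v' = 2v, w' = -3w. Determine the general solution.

Coefficient matrix A = [[-4, -6, 0], [0, 2, 0], [0, 0, -3]].
det(A - λI) = 0 gives eigenvalues λ = -3, 2, -4.
For λ=-3: eigenvector (0,0,1).
For λ=2: eigenvector (-1,1,0).
For λ=-4: eigenvector (1,0,0).
General solution: c_1e^(-3t)(0,0,1) + c_2e^(2t)(-1,1,0) + c_3e^(-4t)(1,0,0).

u(t) = -c_2e^(2t) + c_3e^(-4t), v(t) = c_2e^(2t), w(t) = c_1e^(-3t)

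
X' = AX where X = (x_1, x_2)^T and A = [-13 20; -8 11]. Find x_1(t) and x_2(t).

x_1(t) = -2C_1e^(-t)sin(4t) - C_1e^(-t)cos(4t) - C_2e^(-t)sin(4t) + 2C_2e^(-t)cos(4t), x_2(t) = -C_1e^(-t)sin(4t) - C_1e^(-t)cos(4t) - C_2e^(-t)sin(4t) + C_2e^(-t)cos(4t)

Coefficient matrix A = [[-13, 20], [-8, 11]].
Characteristic polynomial det(A - λI) = λ^2 + 2λ + 17 = 0.
Eigenvalues λ = -1 ± 4i (complex conjugate pair).
For λ=-1+4i: an eigenvector is (-1,-1) - i(-2,-1) = (-1 + 2i, -1 + i).
A real fundamental pair from Re and Im of e^((-1+4i)t)v: X_1 = e^(-t)(cos(4t)·(-1,-1) + sin(4t)·(-2,-1)), X_2 = e^(-t)(sin(4t)·(-1,-1) - cos(4t)·(-2,-1)).
General solution: C_1X_1 + C_2X_2.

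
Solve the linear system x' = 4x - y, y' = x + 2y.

x(t) = -c_1e^(3t) - c_2te^(3t) + 2c_2e^(3t), y(t) = -c_1e^(3t) - c_2te^(3t) + 3c_2e^(3t)

Coefficient matrix A = [[4, -1], [1, 2]].
Characteristic polynomial det(A - λI) = λ^2 - 6λ + 9 = 0.
Single eigenvalue λ = 3 with algebraic multiplicity 2.
Eigenvector v = (-1,-1); generalized eigenvector w with (A-λI)w=v is (2,3).
General solution: e^(3t)[c_1·v + c_2·(t·v + w)].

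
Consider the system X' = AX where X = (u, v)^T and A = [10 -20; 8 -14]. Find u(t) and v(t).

Coefficient matrix A = [[10, -20], [8, -14]].
Characteristic polynomial det(A - λI) = λ^2 + 4λ + 20 = 0.
Eigenvalues λ = -2 ± 4i (complex conjugate pair).
For λ=-2+4i: an eigenvector is (-2,-1) - i(-1,-1) = (-2 + i, -1 + i).
A real fundamental pair from Re and Im of e^((-2+4i)t)v: X_1 = e^(-2t)(cos(4t)·(-2,-1) + sin(4t)·(-1,-1)), X_2 = e^(-2t)(sin(4t)·(-2,-1) - cos(4t)·(-1,-1)).
General solution: C_1X_1 + C_2X_2.

u(t) = -C_1e^(-2t)sin(4t) - 2C_1e^(-2t)cos(4t) - 2C_2e^(-2t)sin(4t) + C_2e^(-2t)cos(4t), v(t) = -C_1e^(-2t)sin(4t) - C_1e^(-2t)cos(4t) - C_2e^(-2t)sin(4t) + C_2e^(-2t)cos(4t)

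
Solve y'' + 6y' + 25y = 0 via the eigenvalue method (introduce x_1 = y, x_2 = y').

y(t) = C_1e^(-3t)cos(4t) + C_2e^(-3t)sin(4t)

Let x_1 = y, x_2 = y'. Then x_1' = x_2 and x_2' = -25x_1 - 6x_2.
A = [[0,1],[-25,-6]]; det(A-λI) = λ^2 + 6λ + 25.
Eigenvalues λ = -3 ± 4i.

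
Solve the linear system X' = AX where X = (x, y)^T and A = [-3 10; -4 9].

x(t) = C_1e^(3t)sin(2t) - 2C_1e^(3t)cos(2t) - 2C_2e^(3t)sin(2t) - C_2e^(3t)cos(2t), y(t) = C_1e^(3t)sin(2t) - C_1e^(3t)cos(2t) - C_2e^(3t)sin(2t) - C_2e^(3t)cos(2t)

Coefficient matrix A = [[-3, 10], [-4, 9]].
Characteristic polynomial det(A - λI) = λ^2 - 6λ + 13 = 0.
Eigenvalues λ = 3 ± 2i (complex conjugate pair).
For λ=3+2i: an eigenvector is (-2,-1) - i(1,1) = (-2 - i, -1 - i).
A real fundamental pair from Re and Im of e^((3+2i)t)v: X_1 = e^(3t)(cos(2t)·(-2,-1) + sin(2t)·(1,1)), X_2 = e^(3t)(sin(2t)·(-2,-1) - cos(2t)·(1,1)).
General solution: C_1X_1 + C_2X_2.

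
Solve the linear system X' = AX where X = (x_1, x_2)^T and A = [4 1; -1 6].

x_1(t) = c_1e^(5t) + c_2te^(5t) + 2c_2e^(5t), x_2(t) = c_1e^(5t) + c_2te^(5t) + 3c_2e^(5t)

Coefficient matrix A = [[4, 1], [-1, 6]].
Characteristic polynomial det(A - λI) = λ^2 - 10λ + 25 = 0.
Single eigenvalue λ = 5 with algebraic multiplicity 2.
Eigenvector v = (1,1); generalized eigenvector w with (A-λI)w=v is (2,3).
General solution: e^(5t)[c_1·v + c_2·(t·v + w)].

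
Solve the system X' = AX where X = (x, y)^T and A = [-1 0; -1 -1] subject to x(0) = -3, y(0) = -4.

x(t) = -3e^(-t), y(t) = 3te^(-t) - 4e^(-t)

Coefficient matrix A = [[-1, 0], [-1, -1]].
Characteristic polynomial det(A - λI) = λ^2 + 2λ + 1 = 0.
Single eigenvalue λ = -1 with algebraic multiplicity 2.
Eigenvector v = (0,1); generalized eigenvector w with (A-λI)w=v is (-1,3).
General solution: e^(-t)[C_1·v + C_2·(t·v + w)].
Applying x(0)=-3, y(0)=-4 gives C_1=-13, C_2=3.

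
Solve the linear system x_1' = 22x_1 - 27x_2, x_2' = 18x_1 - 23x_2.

Coefficient matrix A = [[22, -27], [18, -23]].
Characteristic polynomial det(A - λI) = λ^2 + λ - 20 = 0.
Eigenvalues λ = 4, -5.
For λ=4: (A-λI) row 1 is [18, -27], so an eigenvector is (3, 2).
For λ=-5: (A-λI) row 1 is [27, -27], so an eigenvector is (1, 1).
General solution: c_1e^(4t)(3,2) + c_2e^(-5t)(1,1).

x_1(t) = 3c_1e^(4t) + c_2e^(-5t), x_2(t) = 2c_1e^(4t) + c_2e^(-5t)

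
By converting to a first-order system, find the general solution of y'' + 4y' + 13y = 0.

Let x_1 = y, x_2 = y'. Then x_1' = x_2 and x_2' = -13x_1 - 4x_2.
A = [[0,1],[-13,-4]]; det(A-λI) = λ^2 + 4λ + 13.
Eigenvalues λ = -2 ± 3i.

y(t) = K_1e^(-2t)cos(3t) + K_2e^(-2t)sin(3t)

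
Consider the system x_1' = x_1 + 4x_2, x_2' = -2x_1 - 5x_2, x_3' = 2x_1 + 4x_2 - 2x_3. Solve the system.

Coefficient matrix A = [[1, 4, 0], [-2, -5, 0], [2, 4, -2]].
det(A - λI) = 0 gives eigenvalues λ = -1, -3, -2.
For λ=-1: eigenvector (-2,1,0).
For λ=-3: eigenvector (-1,1,-2).
For λ=-2: eigenvector (0,0,1).
General solution: K_1e^(-t)(-2,1,0) + K_2e^(-3t)(-1,1,-2) + K_3e^(-2t)(0,0,1).

x_1(t) = -2K_1e^(-t) - K_2e^(-3t), x_2(t) = K_1e^(-t) + K_2e^(-3t), x_3(t) = -2K_2e^(-3t) + K_3e^(-2t)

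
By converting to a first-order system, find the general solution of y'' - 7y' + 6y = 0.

Let x_1 = y, x_2 = y'. Then x_1' = x_2 and x_2' = -6x_1 + 7x_2.
A = [[0,1],[-6,7]]; det(A-λI) = λ^2 - 7λ + 6.
Eigenvalues λ = 6, 1 with eigenvectors (1,6), (1,1).

y(t) = K_1e^(6t) + K_2e^(t)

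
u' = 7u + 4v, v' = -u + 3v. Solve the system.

Coefficient matrix A = [[7, 4], [-1, 3]].
Characteristic polynomial det(A - λI) = λ^2 - 10λ + 25 = 0.
Single eigenvalue λ = 5 with algebraic multiplicity 2.
Eigenvector v = (2,-1); generalized eigenvector w with (A-λI)w=v is (1,0).
General solution: e^(5t)[c_1·v + c_2·(t·v + w)].

u(t) = 2c_1e^(5t) + 2c_2te^(5t) + c_2e^(5t), v(t) = -c_1e^(5t) - c_2te^(5t)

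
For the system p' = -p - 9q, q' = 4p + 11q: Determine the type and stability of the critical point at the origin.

unstable improper node

A = [[-1,-9],[4,11]]; det(A-λI) = λ^2 - 10λ + 25.
repeated λ = 5 with a single eigenvector.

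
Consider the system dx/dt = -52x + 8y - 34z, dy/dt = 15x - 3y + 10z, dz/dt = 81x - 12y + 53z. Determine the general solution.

x(t) = -4K_1e^(-3t) - 3K_2e^(2t) - 2K_3e^(-t), y(t) = K_1e^(-3t) + K_2e^(2t), z(t) = 6K_1e^(-3t) + 5K_2e^(2t) + 3K_3e^(-t)

Coefficient matrix A = [[-52, 8, -34], [15, -3, 10], [81, -12, 53]].
det(A - λI) = 0 gives eigenvalues λ = -3, 2, -1.
For λ=-3: eigenvector (-4,1,6).
For λ=2: eigenvector (-3,1,5).
For λ=-1: eigenvector (-2,0,3).
General solution: K_1e^(-3t)(-4,1,6) + K_2e^(2t)(-3,1,5) + K_3e^(-t)(-2,0,3).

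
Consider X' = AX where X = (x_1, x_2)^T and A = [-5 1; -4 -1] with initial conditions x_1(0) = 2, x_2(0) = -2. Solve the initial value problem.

x_1(t) = -6te^(-3t) + 2e^(-3t), x_2(t) = -12te^(-3t) - 2e^(-3t)

Coefficient matrix A = [[-5, 1], [-4, -1]].
Characteristic polynomial det(A - λI) = λ^2 + 6λ + 9 = 0.
Single eigenvalue λ = -3 with algebraic multiplicity 2.
Eigenvector v = (-1,-2); generalized eigenvector w with (A-λI)w=v is (-1,-3).
General solution: e^(-3t)[K_1·v + K_2·(t·v + w)].
Applying x_1(0)=2, x_2(0)=-2 gives K_1=-8, K_2=6.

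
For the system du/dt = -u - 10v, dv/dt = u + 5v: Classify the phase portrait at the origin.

unstable spiral

A = [[-1,-10],[1,5]]; det(A-λI) = λ^2 - 4λ + 5.
λ = 2 ± i: positive real part.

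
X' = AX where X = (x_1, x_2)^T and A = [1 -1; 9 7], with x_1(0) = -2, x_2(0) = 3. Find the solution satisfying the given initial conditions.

x_1(t) = 3te^(4t) - 2e^(4t), x_2(t) = -9te^(4t) + 3e^(4t)

Coefficient matrix A = [[1, -1], [9, 7]].
Characteristic polynomial det(A - λI) = λ^2 - 8λ + 16 = 0.
Single eigenvalue λ = 4 with algebraic multiplicity 2.
Eigenvector v = (1,-3); generalized eigenvector w with (A-λI)w=v is (0,-1).
General solution: e^(4t)[c_1·v + c_2·(t·v + w)].
Applying x_1(0)=-2, x_2(0)=3 gives c_1=-2, c_2=3.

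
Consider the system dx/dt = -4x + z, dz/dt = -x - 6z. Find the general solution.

x(t) = -K_1e^(-5t) - K_2te^(-5t) - K_2e^(-5t), z(t) = K_1e^(-5t) + K_2te^(-5t)

Coefficient matrix A = [[-4, 1], [-1, -6]].
Characteristic polynomial det(A - λI) = λ^2 + 10λ + 25 = 0.
Single eigenvalue λ = -5 with algebraic multiplicity 2.
Eigenvector v = (-1,1); generalized eigenvector w with (A-λI)w=v is (-1,0).
General solution: e^(-5t)[K_1·v + K_2·(t·v + w)].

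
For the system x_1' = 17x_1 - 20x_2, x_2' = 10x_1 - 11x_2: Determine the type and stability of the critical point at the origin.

unstable spiral

A = [[17,-20],[10,-11]]; det(A-λI) = λ^2 - 6λ + 13.
λ = 3 ± 2i: positive real part.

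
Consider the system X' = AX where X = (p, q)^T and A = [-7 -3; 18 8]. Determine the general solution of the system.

Coefficient matrix A = [[-7, -3], [18, 8]].
Characteristic polynomial det(A - λI) = λ^2 - λ - 2 = 0.
Eigenvalues λ = 2, -1.
For λ=2: (A-λI) row 1 is [-9, -3], so an eigenvector is (1, -3).
For λ=-1: (A-λI) row 1 is [-6, -3], so an eigenvector is (-1, 2).
General solution: K_1e^(2t)(1,-3) + K_2e^(-t)(-1,2).

p(t) = K_1e^(2t) - K_2e^(-t), q(t) = -3K_1e^(2t) + 2K_2e^(-t)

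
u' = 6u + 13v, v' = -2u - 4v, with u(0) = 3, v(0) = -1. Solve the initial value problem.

Coefficient matrix A = [[6, 13], [-2, -4]].
Characteristic polynomial det(A - λI) = λ^2 - 2λ + 2 = 0.
Eigenvalues λ = 1 ± i (complex conjugate pair).
For λ=1+i: an eigenvector is (-2,1) - i(3,-1) = (-2 - 3i, 1 + i).
A real fundamental pair from Re and Im of e^((1+i)t)v: X_1 = e^(t)(cos(t)·(-2,1) + sin(t)·(3,-1)), X_2 = e^(t)(sin(t)·(-2,1) - cos(t)·(3,-1)).
General solution: C_1X_1 + C_2X_2.
Applying u(0)=3, v(0)=-1 gives C_1=0, C_2=-1.

u(t) = 2e^(t)sin(t) + 3e^(t)cos(t), v(t) = -e^(t)sin(t) - e^(t)cos(t)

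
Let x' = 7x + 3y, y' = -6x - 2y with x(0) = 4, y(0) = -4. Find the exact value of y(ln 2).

-64

A = [[7,3],[-6,-2]]; eigenvalues λ = 1, 4.
Eigenvectors: (-1,2) for λ=1, (1,-1) for λ=4.
From the initial condition, c_1 = 0, c_2 = 4.
y(ln 2) = (0)(2^1)(2) + (4)(2^4)(-1) = -64.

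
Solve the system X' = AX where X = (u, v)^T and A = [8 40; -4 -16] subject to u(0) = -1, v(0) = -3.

Coefficient matrix A = [[8, 40], [-4, -16]].
Characteristic polynomial det(A - λI) = λ^2 + 8λ + 32 = 0.
Eigenvalues λ = -4 ± 4i (complex conjugate pair).
For λ=-4+4i: an eigenvector is (-1,0) - i(-3,1) = (-1 + 3i, 0 - i).
A real fundamental pair from Re and Im of e^((-4+4i)t)v: X_1 = e^(-4t)(cos(4t)·(-1,0) + sin(4t)·(-3,1)), X_2 = e^(-4t)(sin(4t)·(-1,0) - cos(4t)·(-3,1)).
General solution: C_1X_1 + C_2X_2.
Applying u(0)=-1, v(0)=-3 gives C_1=10, C_2=3.

u(t) = -33e^(-4t)sin(4t) - e^(-4t)cos(4t), v(t) = 10e^(-4t)sin(4t) - 3e^(-4t)cos(4t)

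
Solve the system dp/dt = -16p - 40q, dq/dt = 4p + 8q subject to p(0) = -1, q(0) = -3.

Coefficient matrix A = [[-16, -40], [4, 8]].
Characteristic polynomial det(A - λI) = λ^2 + 8λ + 32 = 0.
Eigenvalues λ = -4 ± 4i (complex conjugate pair).
For λ=-4+4i: an eigenvector is (3,-1) - i(1,0) = (3 - i, -1).
A real fundamental pair from Re and Im of e^((-4+4i)t)v: X_1 = e^(-4t)(cos(4t)·(3,-1) + sin(4t)·(1,0)), X_2 = e^(-4t)(sin(4t)·(3,-1) - cos(4t)·(1,0)).
General solution: K_1X_1 + K_2X_2.
Applying p(0)=-1, q(0)=-3 gives K_1=3, K_2=10.

p(t) = 33e^(-4t)sin(4t) - e^(-4t)cos(4t), q(t) = -10e^(-4t)sin(4t) - 3e^(-4t)cos(4t)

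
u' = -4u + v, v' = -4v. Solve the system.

Coefficient matrix A = [[-4, 1], [0, -4]].
Characteristic polynomial det(A - λI) = λ^2 + 8λ + 16 = 0.
Single eigenvalue λ = -4 with algebraic multiplicity 2.
Eigenvector v = (1,0); generalized eigenvector w with (A-λI)w=v is (3,1).
General solution: e^(-4t)[K_1·v + K_2·(t·v + w)].

u(t) = K_1e^(-4t) + K_2te^(-4t) + 3K_2e^(-4t), v(t) = K_2e^(-4t)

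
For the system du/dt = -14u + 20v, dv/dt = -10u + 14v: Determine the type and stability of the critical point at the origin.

A = [[-14,20],[-10,14]]; det(A-λI) = λ^2 + 4.
λ = 0 ± 2i: zero real part.

center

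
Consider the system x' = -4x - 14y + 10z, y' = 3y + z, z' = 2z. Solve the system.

x(t) = K_1e^(-4t) - 2K_2e^(3t) + 4K_3e^(2t), y(t) = K_2e^(3t) - K_3e^(2t), z(t) = K_3e^(2t)

Coefficient matrix A = [[-4, -14, 10], [0, 3, 1], [0, 0, 2]].
det(A - λI) = 0 gives eigenvalues λ = -4, 3, 2.
For λ=-4: eigenvector (1,0,0).
For λ=3: eigenvector (-2,1,0).
For λ=2: eigenvector (4,-1,1).
General solution: K_1e^(-4t)(1,0,0) + K_2e^(3t)(-2,1,0) + K_3e^(2t)(4,-1,1).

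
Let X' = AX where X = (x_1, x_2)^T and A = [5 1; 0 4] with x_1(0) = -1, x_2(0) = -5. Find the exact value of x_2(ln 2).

A = [[5,1],[0,4]]; eigenvalues λ = 5, 4.
Eigenvectors: (-1,0) for λ=5, (-1,1) for λ=4.
From the initial condition, c_1 = 6, c_2 = -5.
x_2(ln 2) = (6)(2^5)(0) + (-5)(2^4)(1) = -80.

-80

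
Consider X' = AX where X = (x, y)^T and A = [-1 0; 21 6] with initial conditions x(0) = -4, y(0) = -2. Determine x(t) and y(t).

x(t) = -4e^(-t), y(t) = -14e^(6t) + 12e^(-t)

Coefficient matrix A = [[-1, 0], [21, 6]].
Characteristic polynomial det(A - λI) = λ^2 - 5λ - 6 = 0.
Eigenvalues λ = 6, -1.
For λ=6: (A-λI) row 1 is [-7, 0], so an eigenvector is (0, -1).
For λ=-1: (A-λI) row 2 is [21, 7], so an eigenvector is (-1, 3).
General solution: C_1e^(6t)(0,-1) + C_2e^(-t)(-1,3).
Applying x(0)=-4, y(0)=-2 gives C_1=14, C_2=4.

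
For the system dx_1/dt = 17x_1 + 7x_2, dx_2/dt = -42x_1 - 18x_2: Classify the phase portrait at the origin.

saddle

A = [[17,7],[-42,-18]]; det(A-λI) = λ^2 + λ - 12.
λ = -4, 3: opposite signs.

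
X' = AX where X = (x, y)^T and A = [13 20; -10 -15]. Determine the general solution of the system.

x(t) = -3K_1e^(-t)sin(2t) + K_1e^(-t)cos(2t) + K_2e^(-t)sin(2t) + 3K_2e^(-t)cos(2t), y(t) = 2K_1e^(-t)sin(2t) - K_1e^(-t)cos(2t) - K_2e^(-t)sin(2t) - 2K_2e^(-t)cos(2t)

Coefficient matrix A = [[13, 20], [-10, -15]].
Characteristic polynomial det(A - λI) = λ^2 + 2λ + 5 = 0.
Eigenvalues λ = -1 ± 2i (complex conjugate pair).
For λ=-1+2i: an eigenvector is (1,-1) - i(-3,2) = (1 + 3i, -1 - 2i).
A real fundamental pair from Re and Im of e^((-1+2i)t)v: X_1 = e^(-t)(cos(2t)·(1,-1) + sin(2t)·(-3,2)), X_2 = e^(-t)(sin(2t)·(1,-1) - cos(2t)·(-3,2)).
General solution: K_1X_1 + K_2X_2.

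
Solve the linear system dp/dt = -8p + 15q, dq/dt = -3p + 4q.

p(t) = 2K_1e^(-2t)sin(3t) - K_1e^(-2t)cos(3t) - K_2e^(-2t)sin(3t) - 2K_2e^(-2t)cos(3t), q(t) = K_1e^(-2t)sin(3t) - K_2e^(-2t)cos(3t)

Coefficient matrix A = [[-8, 15], [-3, 4]].
Characteristic polynomial det(A - λI) = λ^2 + 4λ + 13 = 0.
Eigenvalues λ = -2 ± 3i (complex conjugate pair).
For λ=-2+3i: an eigenvector is (-1,0) - i(2,1) = (-1 - 2i, 0 - i).
A real fundamental pair from Re and Im of e^((-2+3i)t)v: X_1 = e^(-2t)(cos(3t)·(-1,0) + sin(3t)·(2,1)), X_2 = e^(-2t)(sin(3t)·(-1,0) - cos(3t)·(2,1)).
General solution: K_1X_1 + K_2X_2.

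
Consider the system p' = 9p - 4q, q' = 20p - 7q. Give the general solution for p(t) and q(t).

p(t) = K_1e^(t)sin(4t) - K_2e^(t)cos(4t), q(t) = 2K_1e^(t)sin(4t) - K_1e^(t)cos(4t) - K_2e^(t)sin(4t) - 2K_2e^(t)cos(4t)

Coefficient matrix A = [[9, -4], [20, -7]].
Characteristic polynomial det(A - λI) = λ^2 - 2λ + 17 = 0.
Eigenvalues λ = 1 ± 4i (complex conjugate pair).
For λ=1+4i: an eigenvector is (0,-1) - i(1,2) = (0 - i, -1 - 2i).
A real fundamental pair from Re and Im of e^((1+4i)t)v: X_1 = e^(t)(cos(4t)·(0,-1) + sin(4t)·(1,2)), X_2 = e^(t)(sin(4t)·(0,-1) - cos(4t)·(1,2)).
General solution: K_1X_1 + K_2X_2.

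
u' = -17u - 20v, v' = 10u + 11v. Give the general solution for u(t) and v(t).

u(t) = K_1e^(-3t)sin(2t) - 3K_1e^(-3t)cos(2t) - 3K_2e^(-3t)sin(2t) - K_2e^(-3t)cos(2t), v(t) = -K_1e^(-3t)sin(2t) + 2K_1e^(-3t)cos(2t) + 2K_2e^(-3t)sin(2t) + K_2e^(-3t)cos(2t)

Coefficient matrix A = [[-17, -20], [10, 11]].
Characteristic polynomial det(A - λI) = λ^2 + 6λ + 13 = 0.
Eigenvalues λ = -3 ± 2i (complex conjugate pair).
For λ=-3+2i: an eigenvector is (-3,2) - i(1,-1) = (-3 - i, 2 + i).
A real fundamental pair from Re and Im of e^((-3+2i)t)v: X_1 = e^(-3t)(cos(2t)·(-3,2) + sin(2t)·(1,-1)), X_2 = e^(-3t)(sin(2t)·(-3,2) - cos(2t)·(1,-1)).
General solution: K_1X_1 + K_2X_2.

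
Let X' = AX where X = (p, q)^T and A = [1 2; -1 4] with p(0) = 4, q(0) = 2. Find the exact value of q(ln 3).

A = [[1,2],[-1,4]]; eigenvalues λ = 2, 3.
Eigenvectors: (2,1) for λ=2, (1,1) for λ=3.
From the initial condition, c_1 = 2, c_2 = 0.
q(ln 3) = (2)(3^2)(1) + (0)(3^3)(1) = 18.

18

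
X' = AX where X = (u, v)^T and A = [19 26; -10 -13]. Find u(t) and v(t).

Coefficient matrix A = [[19, 26], [-10, -13]].
Characteristic polynomial det(A - λI) = λ^2 - 6λ + 13 = 0.
Eigenvalues λ = 3 ± 2i (complex conjugate pair).
For λ=3+2i: an eigenvector is (-3,2) - i(2,-1) = (-3 - 2i, 2 + i).
A real fundamental pair from Re and Im of e^((3+2i)t)v: X_1 = e^(3t)(cos(2t)·(-3,2) + sin(2t)·(2,-1)), X_2 = e^(3t)(sin(2t)·(-3,2) - cos(2t)·(2,-1)).
General solution: K_1X_1 + K_2X_2.

u(t) = 2K_1e^(3t)sin(2t) - 3K_1e^(3t)cos(2t) - 3K_2e^(3t)sin(2t) - 2K_2e^(3t)cos(2t), v(t) = -K_1e^(3t)sin(2t) + 2K_1e^(3t)cos(2t) + 2K_2e^(3t)sin(2t) + K_2e^(3t)cos(2t)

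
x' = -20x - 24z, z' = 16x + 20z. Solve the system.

x(t) = 3c_1e^(-4t) + c_2e^(4t), z(t) = -2c_1e^(-4t) - c_2e^(4t)

Coefficient matrix A = [[-20, -24], [16, 20]].
Characteristic polynomial det(A - λI) = λ^2 - 16 = 0.
Eigenvalues λ = -4, 4.
For λ=-4: (A-λI) row 1 is [-16, -24], so an eigenvector is (3, -2).
For λ=4: (A-λI) row 1 is [-24, -24], so an eigenvector is (1, -1).
General solution: c_1e^(-4t)(3,-2) + c_2e^(4t)(1,-1).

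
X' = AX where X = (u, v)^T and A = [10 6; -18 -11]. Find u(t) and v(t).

u(t) = 2K_1e^(t) - K_2e^(-2t), v(t) = -3K_1e^(t) + 2K_2e^(-2t)

Coefficient matrix A = [[10, 6], [-18, -11]].
Characteristic polynomial det(A - λI) = λ^2 + λ - 2 = 0.
Eigenvalues λ = 1, -2.
For λ=1: (A-λI) row 1 is [9, 6], so an eigenvector is (2, -3).
For λ=-2: (A-λI) row 1 is [12, 6], so an eigenvector is (-1, 2).
General solution: K_1e^(t)(2,-3) + K_2e^(-2t)(-1,2).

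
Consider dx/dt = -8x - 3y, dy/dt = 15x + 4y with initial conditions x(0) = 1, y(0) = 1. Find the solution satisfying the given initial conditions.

Coefficient matrix A = [[-8, -3], [15, 4]].
Characteristic polynomial det(A - λI) = λ^2 + 4λ + 13 = 0.
Eigenvalues λ = -2 ± 3i (complex conjugate pair).
For λ=-2+3i: an eigenvector is (0,1) - i(-1,2) = (0 + i, 1 - 2i).
A real fundamental pair from Re and Im of e^((-2+3i)t)v: X_1 = e^(-2t)(cos(3t)·(0,1) + sin(3t)·(-1,2)), X_2 = e^(-2t)(sin(3t)·(0,1) - cos(3t)·(-1,2)).
General solution: c_1X_1 + c_2X_2.
Applying x(0)=1, y(0)=1 gives c_1=3, c_2=1.

x(t) = -3e^(-2t)sin(3t) + e^(-2t)cos(3t), y(t) = 7e^(-2t)sin(3t) + e^(-2t)cos(3t)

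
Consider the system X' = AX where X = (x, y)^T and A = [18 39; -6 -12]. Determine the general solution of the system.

Coefficient matrix A = [[18, 39], [-6, -12]].
Characteristic polynomial det(A - λI) = λ^2 - 6λ + 18 = 0.
Eigenvalues λ = 3 ± 3i (complex conjugate pair).
For λ=3+3i: an eigenvector is (-2,1) - i(3,-1) = (-2 - 3i, 1 + i).
A real fundamental pair from Re and Im of e^((3+3i)t)v: X_1 = e^(3t)(cos(3t)·(-2,1) + sin(3t)·(3,-1)), X_2 = e^(3t)(sin(3t)·(-2,1) - cos(3t)·(3,-1)).
General solution: c_1X_1 + c_2X_2.

x(t) = 3c_1e^(3t)sin(3t) - 2c_1e^(3t)cos(3t) - 2c_2e^(3t)sin(3t) - 3c_2e^(3t)cos(3t), y(t) = -c_1e^(3t)sin(3t) + c_1e^(3t)cos(3t) + c_2e^(3t)sin(3t) + c_2e^(3t)cos(3t)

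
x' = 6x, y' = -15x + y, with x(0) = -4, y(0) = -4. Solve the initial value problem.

x(t) = -4e^(6t), y(t) = 12e^(6t) - 16e^(t)

Coefficient matrix A = [[6, 0], [-15, 1]].
Characteristic polynomial det(A - λI) = λ^2 - 7λ + 6 = 0.
Eigenvalues λ = 1, 6.
For λ=1: (A-λI) row 1 is [5, 0], so an eigenvector is (0, 1).
For λ=6: (A-λI) row 2 is [-15, -5], so an eigenvector is (-1, 3).
General solution: c_1e^(t)(0,1) + c_2e^(6t)(-1,3).
Applying x(0)=-4, y(0)=-4 gives c_1=-16, c_2=4.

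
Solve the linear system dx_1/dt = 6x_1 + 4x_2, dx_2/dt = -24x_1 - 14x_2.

x_1(t) = K_1e^(-2t) - K_2e^(-6t), x_2(t) = -2K_1e^(-2t) + 3K_2e^(-6t)

Coefficient matrix A = [[6, 4], [-24, -14]].
Characteristic polynomial det(A - λI) = λ^2 + 8λ + 12 = 0.
Eigenvalues λ = -2, -6.
For λ=-2: (A-λI) row 1 is [8, 4], so an eigenvector is (1, -2).
For λ=-6: (A-λI) row 1 is [12, 4], so an eigenvector is (-1, 3).
General solution: K_1e^(-2t)(1,-2) + K_2e^(-6t)(-1,3).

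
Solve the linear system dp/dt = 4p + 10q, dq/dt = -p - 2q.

Coefficient matrix A = [[4, 10], [-1, -2]].
Characteristic polynomial det(A - λI) = λ^2 - 2λ + 2 = 0.
Eigenvalues λ = 1 ± i (complex conjugate pair).
For λ=1+i: an eigenvector is (-1,0) - i(-3,1) = (-1 + 3i, 0 - i).
A real fundamental pair from Re and Im of e^((1+i)t)v: X_1 = e^(t)(cos(t)·(-1,0) + sin(t)·(-3,1)), X_2 = e^(t)(sin(t)·(-1,0) - cos(t)·(-3,1)).
General solution: C_1X_1 + C_2X_2.

p(t) = -3C_1e^(t)sin(t) - C_1e^(t)cos(t) - C_2e^(t)sin(t) + 3C_2e^(t)cos(t), q(t) = C_1e^(t)sin(t) - C_2e^(t)cos(t)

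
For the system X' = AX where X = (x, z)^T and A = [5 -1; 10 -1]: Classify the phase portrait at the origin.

unstable spiral

A = [[5,-1],[10,-1]]; det(A-λI) = λ^2 - 4λ + 5.
λ = 2 ± i: positive real part.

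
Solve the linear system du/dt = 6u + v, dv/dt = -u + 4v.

u(t) = -c_1e^(5t) - c_2te^(5t) + c_2e^(5t), v(t) = c_1e^(5t) + c_2te^(5t) - 2c_2e^(5t)

Coefficient matrix A = [[6, 1], [-1, 4]].
Characteristic polynomial det(A - λI) = λ^2 - 10λ + 25 = 0.
Single eigenvalue λ = 5 with algebraic multiplicity 2.
Eigenvector v = (-1,1); generalized eigenvector w with (A-λI)w=v is (1,-2).
General solution: e^(5t)[c_1·v + c_2·(t·v + w)].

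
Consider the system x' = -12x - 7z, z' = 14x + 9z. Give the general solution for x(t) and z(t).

Coefficient matrix A = [[-12, -7], [14, 9]].
Characteristic polynomial det(A - λI) = λ^2 + 3λ - 10 = 0.
Eigenvalues λ = 2, -5.
For λ=2: (A-λI) row 1 is [-14, -7], so an eigenvector is (1, -2).
For λ=-5: (A-λI) row 1 is [-7, -7], so an eigenvector is (1, -1).
General solution: c_1e^(2t)(1,-2) + c_2e^(-5t)(1,-1).

x(t) = c_1e^(2t) + c_2e^(-5t), z(t) = -2c_1e^(2t) - c_2e^(-5t)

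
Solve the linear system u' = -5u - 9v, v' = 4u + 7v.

Coefficient matrix A = [[-5, -9], [4, 7]].
Characteristic polynomial det(A - λI) = λ^2 - 2λ + 1 = 0.
Single eigenvalue λ = 1 with algebraic multiplicity 2.
Eigenvector v = (-3,2); generalized eigenvector w with (A-λI)w=v is (-1,1).
General solution: e^(t)[C_1·v + C_2·(t·v + w)].

u(t) = -3C_1e^(t) - 3C_2te^(t) - C_2e^(t), v(t) = 2C_1e^(t) + 2C_2te^(t) + C_2e^(t)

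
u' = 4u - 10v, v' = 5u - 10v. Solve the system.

u(t) = c_1e^(-3t)sin(t) + 3c_1e^(-3t)cos(t) + 3c_2e^(-3t)sin(t) - c_2e^(-3t)cos(t), v(t) = c_1e^(-3t)sin(t) + 2c_1e^(-3t)cos(t) + 2c_2e^(-3t)sin(t) - c_2e^(-3t)cos(t)

Coefficient matrix A = [[4, -10], [5, -10]].
Characteristic polynomial det(A - λI) = λ^2 + 6λ + 10 = 0.
Eigenvalues λ = -3 ± i (complex conjugate pair).
For λ=-3+i: an eigenvector is (3,2) - i(1,1) = (3 - i, 2 - i).
A real fundamental pair from Re and Im of e^((-3+i)t)v: X_1 = e^(-3t)(cos(t)·(3,2) + sin(t)·(1,1)), X_2 = e^(-3t)(sin(t)·(3,2) - cos(t)·(1,1)).
General solution: c_1X_1 + c_2X_2.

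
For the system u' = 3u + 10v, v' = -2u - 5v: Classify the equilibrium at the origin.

A = [[3,10],[-2,-5]]; det(A-λI) = λ^2 + 2λ + 5.
λ = -1 ± 2i: negative real part.

stable spiral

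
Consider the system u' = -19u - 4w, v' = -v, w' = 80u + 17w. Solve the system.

u(t) = -c_1e^(t) + c_3e^(-3t), v(t) = c_2e^(-t), w(t) = 5c_1e^(t) - 4c_3e^(-3t)

Coefficient matrix A = [[-19, 0, -4], [0, -1, 0], [80, 0, 17]].
det(A - λI) = 0 gives eigenvalues λ = 1, -1, -3.
For λ=1: eigenvector (-1,0,5).
For λ=-1: eigenvector (0,1,0).
For λ=-3: eigenvector (1,0,-4).
General solution: c_1e^(t)(-1,0,5) + c_2e^(-t)(0,1,0) + c_3e^(-3t)(1,0,-4).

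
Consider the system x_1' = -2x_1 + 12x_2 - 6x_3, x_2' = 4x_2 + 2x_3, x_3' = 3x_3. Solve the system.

x_1(t) = C_1e^(-2t) - 6C_2e^(3t) + 2C_3e^(4t), x_2(t) = -2C_2e^(3t) + C_3e^(4t), x_3(t) = C_2e^(3t)

Coefficient matrix A = [[-2, 12, -6], [0, 4, 2], [0, 0, 3]].
det(A - λI) = 0 gives eigenvalues λ = -2, 3, 4.
For λ=-2: eigenvector (1,0,0).
For λ=3: eigenvector (-6,-2,1).
For λ=4: eigenvector (2,1,0).
General solution: C_1e^(-2t)(1,0,0) + C_2e^(3t)(-6,-2,1) + C_3e^(4t)(2,1,0).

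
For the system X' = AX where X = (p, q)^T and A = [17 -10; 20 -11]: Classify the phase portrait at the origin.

A = [[17,-10],[20,-11]]; det(A-λI) = λ^2 - 6λ + 13.
λ = 3 ± 2i: positive real part.

unstable spiral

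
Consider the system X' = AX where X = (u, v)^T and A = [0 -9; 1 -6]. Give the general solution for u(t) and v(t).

u(t) = 3c_1e^(-3t) + 3c_2te^(-3t) - 2c_2e^(-3t), v(t) = c_1e^(-3t) + c_2te^(-3t) - c_2e^(-3t)

Coefficient matrix A = [[0, -9], [1, -6]].
Characteristic polynomial det(A - λI) = λ^2 + 6λ + 9 = 0.
Single eigenvalue λ = -3 with algebraic multiplicity 2.
Eigenvector v = (3,1); generalized eigenvector w with (A-λI)w=v is (-2,-1).
General solution: e^(-3t)[c_1·v + c_2·(t·v + w)].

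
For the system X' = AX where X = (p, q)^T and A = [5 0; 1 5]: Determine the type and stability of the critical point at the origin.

A = [[5,0],[1,5]]; det(A-λI) = λ^2 - 10λ + 25.
repeated λ = 5 with a single eigenvector.

unstable improper node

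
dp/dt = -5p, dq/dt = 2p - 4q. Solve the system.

Coefficient matrix A = [[-5, 0], [2, -4]].
Characteristic polynomial det(A - λI) = λ^2 + 9λ + 20 = 0.
Eigenvalues λ = -5, -4.
For λ=-5: (A-λI) row 2 is [2, 1], so an eigenvector is (1, -2).
For λ=-4: (A-λI) row 1 is [-1, 0], so an eigenvector is (0, 1).
General solution: K_1e^(-5t)(1,-2) + K_2e^(-4t)(0,1).

p(t) = K_1e^(-5t), q(t) = -2K_1e^(-5t) + K_2e^(-4t)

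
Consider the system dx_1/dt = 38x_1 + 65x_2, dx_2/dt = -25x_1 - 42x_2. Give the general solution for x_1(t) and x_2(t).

x_1(t) = 3K_1e^(-2t)sin(5t) + 2K_1e^(-2t)cos(5t) + 2K_2e^(-2t)sin(5t) - 3K_2e^(-2t)cos(5t), x_2(t) = -2K_1e^(-2t)sin(5t) - K_1e^(-2t)cos(5t) - K_2e^(-2t)sin(5t) + 2K_2e^(-2t)cos(5t)

Coefficient matrix A = [[38, 65], [-25, -42]].
Characteristic polynomial det(A - λI) = λ^2 + 4λ + 29 = 0.
Eigenvalues λ = -2 ± 5i (complex conjugate pair).
For λ=-2+5i: an eigenvector is (2,-1) - i(3,-2) = (2 - 3i, -1 + 2i).
A real fundamental pair from Re and Im of e^((-2+5i)t)v: X_1 = e^(-2t)(cos(5t)·(2,-1) + sin(5t)·(3,-2)), X_2 = e^(-2t)(sin(5t)·(2,-1) - cos(5t)·(3,-2)).
General solution: K_1X_1 + K_2X_2.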